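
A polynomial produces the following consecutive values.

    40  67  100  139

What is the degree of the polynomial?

27, 33, 39
6, 6
The second differences are constant, so the polynomial has degree 2.

2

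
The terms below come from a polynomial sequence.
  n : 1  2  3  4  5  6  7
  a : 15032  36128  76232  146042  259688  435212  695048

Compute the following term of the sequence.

1066502

21096, 40104, 69810, 113646, 175524, 259836
19008, 29706, 43836, 61878, 84312
10698, 14130, 18042, 22434
3432, 3912, 4392
480, 480
Constant fifth difference = 480, so extend:
4392 + 480 = 4872;  22434 + 4872 = 27306;  84312 + 27306 = 111618;  259836 + 111618 = 371454;  695048 + 371454 = 1066502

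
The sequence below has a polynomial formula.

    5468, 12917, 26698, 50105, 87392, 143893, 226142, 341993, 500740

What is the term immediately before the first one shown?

1897

First differences: 7449, 13781, 23407, 37287, 56501, 82249, 115851, 158747
Second differences: 6332, 9626, 13880, 19214, 25748, 33602, 42896
Third differences: 3294, 4254, 5334, 6534, 7854, 9294
Fourth differences: 960, 1080, 1200, 1320, 1440
Fifth differences: 120, 120, 120, 120
The fifth differences are constant at 120.
Work back: 960 − 120 = 840;  3294 − 840 = 2454;  6332 − 2454 = 3878;  7449 − 3878 = 3571;  5468 − 3571 = 1897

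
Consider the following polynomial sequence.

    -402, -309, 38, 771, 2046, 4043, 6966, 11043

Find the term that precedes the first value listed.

-349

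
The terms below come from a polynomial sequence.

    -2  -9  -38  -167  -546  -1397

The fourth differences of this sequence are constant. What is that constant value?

-72

D1: -7, -29, -129, -379, -851
D2: -22, -100, -250, -472
D3: -78, -150, -222
D4: -72, -72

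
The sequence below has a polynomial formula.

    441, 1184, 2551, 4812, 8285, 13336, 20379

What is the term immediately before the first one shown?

100

743, 1367, 2261, 3473, 5051, 7043
624, 894, 1212, 1578, 1992
270, 318, 366, 414
48, 48, 48
The fourth differences are constant at 48.
Work back: 270 − 48 = 222;  624 − 222 = 402;  743 − 402 = 341;  441 − 341 = 100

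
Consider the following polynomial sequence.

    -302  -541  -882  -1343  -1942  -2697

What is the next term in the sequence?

-239, -341, -461, -599, -755
-102, -120, -138, -156
-18, -18, -18
Constant third difference = -18, so extend:
-156 − 18 = -174;  -755 − 174 = -929;  -2697 − 929 = -3626

-3626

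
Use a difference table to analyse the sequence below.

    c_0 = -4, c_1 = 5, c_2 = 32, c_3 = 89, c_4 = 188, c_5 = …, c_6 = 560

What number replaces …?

341

Using the first 5 terms:
9, 27, 57, 99
18, 30, 42
12, 12
Constant third difference = 12.
Extend forward: 42 + 12 = 54;  99 + 54 = 153;  188 + 153 = 341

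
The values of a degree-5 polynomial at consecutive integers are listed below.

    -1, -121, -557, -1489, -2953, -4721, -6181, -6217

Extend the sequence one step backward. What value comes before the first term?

Δ: -120  -436  -932  -1464  -1768  -1460  -36
Δ²: -316  -496  -532  -304  308  1424
Δ³: -180  -36  228  612  1116
Δ⁴: 144  264  384  504
Δ⁵: 120  120  120
The fifth differences are constant at 120.
Work back: 144 − 120 = 24;  -180 − 24 = -204;  -316 + 204 = -112;  -120 + 112 = -8;  -1 + 8 = 7

7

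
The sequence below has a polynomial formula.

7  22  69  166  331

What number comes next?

582

D1: 15  47  97  165
D2: 32  50  68
D3: 18  18
Third differences constant at 18.
68 + 18 = 86;  165 + 86 = 251;  331 + 251 = 582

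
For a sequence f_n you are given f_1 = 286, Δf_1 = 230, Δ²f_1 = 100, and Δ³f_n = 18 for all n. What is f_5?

Build the table forward from the leading diagonal:
Δ³: 18, 18, 18, 18, 18
Δ²: 100, 118, 136, 154, 172
Δ: 230, 330, 448, 584, 738
f: 286, 516, 846, 1294, 1878

1878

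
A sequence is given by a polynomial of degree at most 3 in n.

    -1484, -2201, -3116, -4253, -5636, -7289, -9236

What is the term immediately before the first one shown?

Δ: -717  -915  -1137  -1383  -1653  -1947
Δ²: -198  -222  -246  -270  -294
Δ³: -24  -24  -24  -24
The third differences are constant at -24.
Work back: -198 + 24 = -174;  -717 + 174 = -543;  -1484 + 543 = -941

-941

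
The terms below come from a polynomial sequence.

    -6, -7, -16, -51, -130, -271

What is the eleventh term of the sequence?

-2536

Δ: -1  -9  -35  -79  -141
Δ²: -8  -26  -44  -62
Δ³: -18  -18  -18
Third differences constant at -18.
-62 − 18 = -80;  -141 − 80 = -221;  -271 − 221 = -492
-80 − 18 = -98;  -221 − 98 = -319;  -492 − 319 = -811
-98 − 18 = -116;  -319 − 116 = -435;  -811 − 435 = -1246
-116 − 18 = -134;  -435 − 134 = -569;  -1246 − 569 = -1815
-134 − 18 = -152;  -569 − 152 = -721;  -1815 − 721 = -2536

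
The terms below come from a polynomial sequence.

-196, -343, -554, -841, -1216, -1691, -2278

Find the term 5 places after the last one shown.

Δ: -147 , -211 , -287 , -375 , -475 , -587
Δ²: -64 , -76 , -88 , -100 , -112
Δ³: -12 , -12 , -12 , -12
The third differences are constant (-12).
-112 − 12 = -124;  -587 − 124 = -711;  -2278 − 711 = -2989
-124 − 12 = -136;  -711 − 136 = -847;  -2989 − 847 = -3836
-136 − 12 = -148;  -847 − 148 = -995;  -3836 − 995 = -4831
-148 − 12 = -160;  -995 − 160 = -1155;  -4831 − 1155 = -5986
-160 − 12 = -172;  -1155 − 172 = -1327;  -5986 − 1327 = -7313

-7313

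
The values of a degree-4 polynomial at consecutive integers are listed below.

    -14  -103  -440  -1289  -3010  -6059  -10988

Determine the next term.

D1: -89, -337, -849, -1721, -3049, -4929
D2: -248, -512, -872, -1328, -1880
D3: -264, -360, -456, -552
D4: -96, -96, -96
Fourth differences constant at -96.
-552 − 96 = -648;  -1880 − 648 = -2528;  -4929 − 2528 = -7457;  -10988 − 7457 = -18445

-18445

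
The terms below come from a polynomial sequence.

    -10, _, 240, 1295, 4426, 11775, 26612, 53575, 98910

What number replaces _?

Using the last 7 terms:
1055  3131  7349  14837  26963  45335
2076  4218  7488  12126  18372
2142  3270  4638  6246
1128  1368  1608
240  240
Constant fifth difference = 240.
Extend backward: 1128 − 240 = 888;  2142 − 888 = 1254;  2076 − 1254 = 822;  1055 − 822 = 233;  240 − 233 = 7

7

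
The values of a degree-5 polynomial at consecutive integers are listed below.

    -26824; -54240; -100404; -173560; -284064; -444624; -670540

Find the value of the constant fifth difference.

-240

First differences: -27416, -46164, -73156, -110504, -160560, -225916
Second differences: -18748, -26992, -37348, -50056, -65356
Third differences: -8244, -10356, -12708, -15300
Fourth differences: -2112, -2352, -2592
Fifth differences: -240, -240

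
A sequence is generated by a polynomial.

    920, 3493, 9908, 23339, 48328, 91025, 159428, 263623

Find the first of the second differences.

D1: 2573, 6415, 13431, 24989, 42697, 68403, 104195
D2: 3842, 7016, 11558, 17708, 25706, 35792
D3: 3174, 4542, 6150, 7998, 10086
D4: 1368, 1608, 1848, 2088
D5: 240, 240, 240

3842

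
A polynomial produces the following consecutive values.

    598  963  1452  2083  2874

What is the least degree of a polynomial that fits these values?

First differences: 365, 489, 631, 791
Second differences: 124, 142, 160
Third differences: 18, 18
The third differences are constant, so the polynomial has degree 3.

3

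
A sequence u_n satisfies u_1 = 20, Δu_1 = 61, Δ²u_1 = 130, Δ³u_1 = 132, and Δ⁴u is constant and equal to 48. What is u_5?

1620

Build the table forward from the leading diagonal:
D4: 48, 48, 48, 48, 48
D3: 132, 180, 228, 276, 324
D2: 130, 262, 442, 670, 946
D1: 61, 191, 453, 895, 1565
u: 20, 81, 272, 725, 1620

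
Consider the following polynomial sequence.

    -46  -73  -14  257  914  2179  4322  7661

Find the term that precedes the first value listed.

D1: -27, 59, 271, 657, 1265, 2143, 3339
D2: 86, 212, 386, 608, 878, 1196
D3: 126, 174, 222, 270, 318
D4: 48, 48, 48, 48
The fourth differences are constant at 48.
Work back: 126 − 48 = 78;  86 − 78 = 8;  -27 − 8 = -35;  -46 + 35 = -11

-11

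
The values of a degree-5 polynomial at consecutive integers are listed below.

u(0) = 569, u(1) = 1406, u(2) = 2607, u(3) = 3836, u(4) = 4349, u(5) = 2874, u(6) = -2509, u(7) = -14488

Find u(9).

-73546

Δ: 837  1201  1229  513  -1475  -5383  -11979
Δ²: 364  28  -716  -1988  -3908  -6596
Δ³: -336  -744  -1272  -1920  -2688
Δ⁴: -408  -528  -648  -768
Δ⁵: -120  -120  -120
Fifth differences constant at -120.
-768 − 120 = -888;  -2688 − 888 = -3576;  -6596 − 3576 = -10172;  -11979 − 10172 = -22151;  -14488 − 22151 = -36639
-888 − 120 = -1008;  -3576 − 1008 = -4584;  -10172 − 4584 = -14756;  -22151 − 14756 = -36907;  -36639 − 36907 = -73546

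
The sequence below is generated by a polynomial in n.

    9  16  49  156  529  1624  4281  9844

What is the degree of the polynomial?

5

7, 33, 107, 373, 1095, 2657, 5563
26, 74, 266, 722, 1562, 2906
48, 192, 456, 840, 1344
144, 264, 384, 504
120, 120, 120
The fifth differences are constant, so the polynomial has degree 5.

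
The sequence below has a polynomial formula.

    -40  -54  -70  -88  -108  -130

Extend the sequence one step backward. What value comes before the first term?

Δ: -14, -16, -18, -20, -22
Δ²: -2, -2, -2, -2
The second differences are constant at -2.
Work back: -14 + 2 = -12;  -40 + 12 = -28

-28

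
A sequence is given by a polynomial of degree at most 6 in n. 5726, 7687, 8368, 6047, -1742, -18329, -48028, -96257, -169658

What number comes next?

D1: 1961, 681, -2321, -7789, -16587, -29699, -48229, -73401
D2: -1280, -3002, -5468, -8798, -13112, -18530, -25172
D3: -1722, -2466, -3330, -4314, -5418, -6642
D4: -744, -864, -984, -1104, -1224
D5: -120, -120, -120, -120
Fifth differences constant at -120.
-1224 − 120 = -1344;  -6642 − 1344 = -7986;  -25172 − 7986 = -33158;  -73401 − 33158 = -106559;  -169658 − 106559 = -276217

-276217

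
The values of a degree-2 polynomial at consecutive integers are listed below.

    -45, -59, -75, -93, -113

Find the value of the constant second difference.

-2

D1: -14, -16, -18, -20
D2: -2, -2, -2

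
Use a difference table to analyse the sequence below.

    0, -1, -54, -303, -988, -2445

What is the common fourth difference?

-96

Δ: -1, -53, -249, -685, -1457
Δ²: -52, -196, -436, -772
Δ³: -144, -240, -336
Δ⁴: -96, -96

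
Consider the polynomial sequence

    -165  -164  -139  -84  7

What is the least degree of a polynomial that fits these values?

D1: 1, 25, 55, 91
D2: 24, 30, 36
D3: 6, 6
The third differences are constant, so the polynomial has degree 3.

3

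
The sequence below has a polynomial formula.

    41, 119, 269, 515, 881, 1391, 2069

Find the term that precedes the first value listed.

11

D1: 78  150  246  366  510  678
D2: 72  96  120  144  168
D3: 24  24  24  24
The third differences are constant at 24.
Work back: 72 − 24 = 48;  78 − 48 = 30;  41 − 30 = 11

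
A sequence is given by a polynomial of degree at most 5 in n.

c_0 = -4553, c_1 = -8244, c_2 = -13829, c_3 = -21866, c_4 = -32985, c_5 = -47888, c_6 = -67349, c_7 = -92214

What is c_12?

-332249

Δ: -3691, -5585, -8037, -11119, -14903, -19461, -24865
Δ²: -1894, -2452, -3082, -3784, -4558, -5404
Δ³: -558, -630, -702, -774, -846
Δ⁴: -72, -72, -72, -72
Constant fourth difference = -72, so extend:
-846 − 72 = -918;  -5404 − 918 = -6322;  -24865 − 6322 = -31187;  -92214 − 31187 = -123401
-918 − 72 = -990;  -6322 − 990 = -7312;  -31187 − 7312 = -38499;  -123401 − 38499 = -161900
-990 − 72 = -1062;  -7312 − 1062 = -8374;  -38499 − 8374 = -46873;  -161900 − 46873 = -208773
-1062 − 72 = -1134;  -8374 − 1134 = -9508;  -46873 − 9508 = -56381;  -208773 − 56381 = -265154
-1134 − 72 = -1206;  -9508 − 1206 = -10714;  -56381 − 10714 = -67095;  -265154 − 67095 = -332249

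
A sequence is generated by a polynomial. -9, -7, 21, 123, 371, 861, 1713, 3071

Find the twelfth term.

2, 28, 102, 248, 490, 852, 1358
26, 74, 146, 242, 362, 506
48, 72, 96, 120, 144
24, 24, 24, 24
Fourth differences constant at 24.
144 + 24 = 168;  506 + 168 = 674;  1358 + 674 = 2032;  3071 + 2032 = 5103
168 + 24 = 192;  674 + 192 = 866;  2032 + 866 = 2898;  5103 + 2898 = 8001
192 + 24 = 216;  866 + 216 = 1082;  2898 + 1082 = 3980;  8001 + 3980 = 11981
216 + 24 = 240;  1082 + 240 = 1322;  3980 + 1322 = 5302;  11981 + 5302 = 17283

17283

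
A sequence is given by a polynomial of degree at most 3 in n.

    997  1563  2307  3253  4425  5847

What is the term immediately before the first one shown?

Δ: 566, 744, 946, 1172, 1422
Δ²: 178, 202, 226, 250
Δ³: 24, 24, 24
The third differences are constant at 24.
Work back: 178 − 24 = 154;  566 − 154 = 412;  997 − 412 = 585

585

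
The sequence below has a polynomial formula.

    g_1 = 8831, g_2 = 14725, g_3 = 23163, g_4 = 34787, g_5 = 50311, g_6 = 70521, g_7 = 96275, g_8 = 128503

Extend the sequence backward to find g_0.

Δ: 5894, 8438, 11624, 15524, 20210, 25754, 32228
Δ²: 2544, 3186, 3900, 4686, 5544, 6474
Δ³: 642, 714, 786, 858, 930
Δ⁴: 72, 72, 72, 72
The fourth differences are constant at 72.
Work back: 642 − 72 = 570;  2544 − 570 = 1974;  5894 − 1974 = 3920;  8831 − 3920 = 4911

4911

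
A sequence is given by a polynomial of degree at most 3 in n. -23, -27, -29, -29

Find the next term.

-27

Δ: -4 , -2 , 0
Δ²: 2 , 2
Second differences constant at 2.
0 + 2 = 2;  -29 + 2 = -27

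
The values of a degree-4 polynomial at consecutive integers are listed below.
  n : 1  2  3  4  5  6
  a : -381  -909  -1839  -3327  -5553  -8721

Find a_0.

-123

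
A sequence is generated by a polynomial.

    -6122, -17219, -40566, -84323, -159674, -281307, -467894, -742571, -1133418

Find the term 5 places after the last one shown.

Δ: -11097 , -23347 , -43757 , -75351 , -121633 , -186587 , -274677 , -390847
Δ²: -12250 , -20410 , -31594 , -46282 , -64954 , -88090 , -116170
Δ³: -8160 , -11184 , -14688 , -18672 , -23136 , -28080
Δ⁴: -3024 , -3504 , -3984 , -4464 , -4944
Δ⁵: -480 , -480 , -480 , -480
Fifth differences constant at -480.
-4944 − 480 = -5424;  -28080 − 5424 = -33504;  -116170 − 33504 = -149674;  -390847 − 149674 = -540521;  -1133418 − 540521 = -1673939
-5424 − 480 = -5904;  -33504 − 5904 = -39408;  -149674 − 39408 = -189082;  -540521 − 189082 = -729603;  -1673939 − 729603 = -2403542
-5904 − 480 = -6384;  -39408 − 6384 = -45792;  -189082 − 45792 = -234874;  -729603 − 234874 = -964477;  -2403542 − 964477 = -3368019
-6384 − 480 = -6864;  -45792 − 6864 = -52656;  -234874 − 52656 = -287530;  -964477 − 287530 = -1252007;  -3368019 − 1252007 = -4620026
-6864 − 480 = -7344;  -52656 − 7344 = -60000;  -287530 − 60000 = -347530;  -1252007 − 347530 = -1599537;  -4620026 − 1599537 = -6219563

-6219563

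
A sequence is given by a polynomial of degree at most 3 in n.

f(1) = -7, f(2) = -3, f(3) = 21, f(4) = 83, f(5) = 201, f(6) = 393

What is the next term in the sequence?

677

4  24  62  118  192
20  38  56  74
18  18  18
Constant third difference = 18, so extend:
74 + 18 = 92;  192 + 92 = 284;  393 + 284 = 677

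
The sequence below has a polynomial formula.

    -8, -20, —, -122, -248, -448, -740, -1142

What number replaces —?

-52

Using the last 5 terms:
-126  -200  -292  -402
-74  -92  -110
-18  -18
Constant third difference = -18.
Extend backward: -74 + 18 = -56;  -126 + 56 = -70;  -122 + 70 = -52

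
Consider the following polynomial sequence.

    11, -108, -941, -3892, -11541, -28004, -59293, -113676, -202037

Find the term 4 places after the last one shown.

-1224661

Δ: -119, -833, -2951, -7649, -16463, -31289, -54383, -88361
Δ²: -714, -2118, -4698, -8814, -14826, -23094, -33978
Δ³: -1404, -2580, -4116, -6012, -8268, -10884
Δ⁴: -1176, -1536, -1896, -2256, -2616
Δ⁵: -360, -360, -360, -360
Constant fifth difference = -360, so extend:
-2616 − 360 = -2976;  -10884 − 2976 = -13860;  -33978 − 13860 = -47838;  -88361 − 47838 = -136199;  -202037 − 136199 = -338236
-2976 − 360 = -3336;  -13860 − 3336 = -17196;  -47838 − 17196 = -65034;  -136199 − 65034 = -201233;  -338236 − 201233 = -539469
-3336 − 360 = -3696;  -17196 − 3696 = -20892;  -65034 − 20892 = -85926;  -201233 − 85926 = -287159;  -539469 − 287159 = -826628
-3696 − 360 = -4056;  -20892 − 4056 = -24948;  -85926 − 24948 = -110874;  -287159 − 110874 = -398033;  -826628 − 398033 = -1224661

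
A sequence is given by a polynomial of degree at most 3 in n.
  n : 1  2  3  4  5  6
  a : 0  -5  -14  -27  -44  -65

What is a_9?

-152

Δ: -5  -9  -13  -17  -21
Δ²: -4  -4  -4  -4
Second differences constant at -4.
-21 − 4 = -25;  -65 − 25 = -90
-25 − 4 = -29;  -90 − 29 = -119
-29 − 4 = -33;  -119 − 33 = -152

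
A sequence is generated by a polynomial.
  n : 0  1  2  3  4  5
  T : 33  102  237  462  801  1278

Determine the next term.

1917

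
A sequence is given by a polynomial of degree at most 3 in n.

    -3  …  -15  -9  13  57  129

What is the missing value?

Using the last 5 terms:
D1: 6, 22, 44, 72
D2: 16, 22, 28
D3: 6, 6
Constant third difference = 6.
Extend backward: 16 − 6 = 10;  6 − 10 = -4;  -15 + 4 = -11

-11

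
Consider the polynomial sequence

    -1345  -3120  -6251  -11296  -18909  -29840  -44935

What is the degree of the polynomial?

D1: -1775, -3131, -5045, -7613, -10931, -15095
D2: -1356, -1914, -2568, -3318, -4164
D3: -558, -654, -750, -846
D4: -96, -96, -96
The fourth differences are constant, so the polynomial has degree 4.

4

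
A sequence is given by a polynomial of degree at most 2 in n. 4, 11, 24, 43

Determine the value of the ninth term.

7, 13, 19
6, 6
The second differences are constant (6).
19 + 6 = 25;  43 + 25 = 68
25 + 6 = 31;  68 + 31 = 99
31 + 6 = 37;  99 + 37 = 136
37 + 6 = 43;  136 + 43 = 179
43 + 6 = 49;  179 + 49 = 228

228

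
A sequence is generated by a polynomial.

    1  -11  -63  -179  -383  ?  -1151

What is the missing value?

Using the first 5 terms:
First differences: -12, -52, -116, -204
Second differences: -40, -64, -88
Third differences: -24, -24
Constant third difference = -24.
Extend forward: -88 − 24 = -112;  -204 − 112 = -316;  -383 − 316 = -699

-699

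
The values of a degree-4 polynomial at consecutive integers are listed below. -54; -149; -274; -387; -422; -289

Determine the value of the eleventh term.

First differences: -95, -125, -113, -35, 133
Second differences: -30, 12, 78, 168
Third differences: 42, 66, 90
Fourth differences: 24, 24
The fourth differences are constant (24).
90 + 24 = 114;  168 + 114 = 282;  133 + 282 = 415;  -289 + 415 = 126
114 + 24 = 138;  282 + 138 = 420;  415 + 420 = 835;  126 + 835 = 961
138 + 24 = 162;  420 + 162 = 582;  835 + 582 = 1417;  961 + 1417 = 2378
162 + 24 = 186;  582 + 186 = 768;  1417 + 768 = 2185;  2378 + 2185 = 4563
186 + 24 = 210;  768 + 210 = 978;  2185 + 978 = 3163;  4563 + 3163 = 7726

7726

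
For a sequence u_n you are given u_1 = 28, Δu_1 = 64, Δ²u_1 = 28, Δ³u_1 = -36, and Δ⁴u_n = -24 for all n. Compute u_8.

Build the table forward from the leading diagonal:
Fourth differences: -24  -24  -24  -24  -24  -24  -24  -24
Third differences: -36  -60  -84  -108  -132  -156  -180  -204
Second differences: 28  -8  -68  -152  -260  -392  -548  -728
First differences: 64  92  84  16  -136  -396  -788  -1336
u: 28  92  184  268  284  148  -248  -1036

-1036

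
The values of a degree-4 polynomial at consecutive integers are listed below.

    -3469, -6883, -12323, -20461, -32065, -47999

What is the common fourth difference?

First differences: -3414, -5440, -8138, -11604, -15934
Second differences: -2026, -2698, -3466, -4330
Third differences: -672, -768, -864
Fourth differences: -96, -96

-96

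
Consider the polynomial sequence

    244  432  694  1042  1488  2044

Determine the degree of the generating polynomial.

3

First differences: 188, 262, 348, 446, 556
Second differences: 74, 86, 98, 110
Third differences: 12, 12, 12
The third differences are constant, so the polynomial has degree 3.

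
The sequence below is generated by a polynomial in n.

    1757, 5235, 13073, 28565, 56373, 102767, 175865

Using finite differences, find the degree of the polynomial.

5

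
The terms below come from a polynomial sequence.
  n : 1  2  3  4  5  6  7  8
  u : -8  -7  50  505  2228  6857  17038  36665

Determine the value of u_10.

First differences: 1, 57, 455, 1723, 4629, 10181, 19627
Second differences: 56, 398, 1268, 2906, 5552, 9446
Third differences: 342, 870, 1638, 2646, 3894
Fourth differences: 528, 768, 1008, 1248
Fifth differences: 240, 240, 240
The fifth differences are constant (240).
1248 + 240 = 1488;  3894 + 1488 = 5382;  9446 + 5382 = 14828;  19627 + 14828 = 34455;  36665 + 34455 = 71120
1488 + 240 = 1728;  5382 + 1728 = 7110;  14828 + 7110 = 21938;  34455 + 21938 = 56393;  71120 + 56393 = 127513

127513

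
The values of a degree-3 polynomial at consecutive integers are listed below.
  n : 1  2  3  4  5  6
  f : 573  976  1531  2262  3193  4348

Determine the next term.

5751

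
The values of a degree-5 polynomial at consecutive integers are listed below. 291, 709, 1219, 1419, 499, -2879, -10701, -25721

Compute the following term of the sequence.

-51581

D1: 418, 510, 200, -920, -3378, -7822, -15020
D2: 92, -310, -1120, -2458, -4444, -7198
D3: -402, -810, -1338, -1986, -2754
D4: -408, -528, -648, -768
D5: -120, -120, -120
Fifth differences constant at -120.
-768 − 120 = -888;  -2754 − 888 = -3642;  -7198 − 3642 = -10840;  -15020 − 10840 = -25860;  -25721 − 25860 = -51581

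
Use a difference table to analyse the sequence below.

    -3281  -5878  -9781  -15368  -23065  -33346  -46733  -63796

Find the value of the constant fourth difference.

Δ: -2597, -3903, -5587, -7697, -10281, -13387, -17063
Δ²: -1306, -1684, -2110, -2584, -3106, -3676
Δ³: -378, -426, -474, -522, -570
Δ⁴: -48, -48, -48, -48

-48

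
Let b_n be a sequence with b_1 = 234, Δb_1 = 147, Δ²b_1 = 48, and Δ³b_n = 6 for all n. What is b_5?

Build the table forward from the leading diagonal:
Third differences: 6  6  6  6  6
Second differences: 48  54  60  66  72
First differences: 147  195  249  309  375
b: 234  381  576  825  1134

1134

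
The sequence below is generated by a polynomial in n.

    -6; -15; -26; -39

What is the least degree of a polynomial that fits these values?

2

-9, -11, -13
-2, -2
The second differences are constant, so the polynomial has degree 2.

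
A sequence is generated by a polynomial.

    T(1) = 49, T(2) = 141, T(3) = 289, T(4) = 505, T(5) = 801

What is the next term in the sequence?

First differences: 92  148  216  296
Second differences: 56  68  80
Third differences: 12  12
The third differences are constant (12).
80 + 12 = 92;  296 + 92 = 388;  801 + 388 = 1189

1189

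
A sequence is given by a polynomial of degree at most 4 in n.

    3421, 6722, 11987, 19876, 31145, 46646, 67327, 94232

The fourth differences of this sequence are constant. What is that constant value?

Δ: 3301, 5265, 7889, 11269, 15501, 20681, 26905
Δ²: 1964, 2624, 3380, 4232, 5180, 6224
Δ³: 660, 756, 852, 948, 1044
Δ⁴: 96, 96, 96, 96

96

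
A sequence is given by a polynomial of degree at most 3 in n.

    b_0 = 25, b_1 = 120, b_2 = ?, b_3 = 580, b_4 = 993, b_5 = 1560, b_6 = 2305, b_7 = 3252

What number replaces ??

Using the last 5 terms:
413, 567, 745, 947
154, 178, 202
24, 24
Constant third difference = 24.
Extend backward: 154 − 24 = 130;  413 − 130 = 283;  580 − 283 = 297

297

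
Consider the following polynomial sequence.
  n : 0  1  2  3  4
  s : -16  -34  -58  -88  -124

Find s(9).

-394

-18, -24, -30, -36
-6, -6, -6
Second differences constant at -6.
-36 − 6 = -42;  -124 − 42 = -166
-42 − 6 = -48;  -166 − 48 = -214
-48 − 6 = -54;  -214 − 54 = -268
-54 − 6 = -60;  -268 − 60 = -328
-60 − 6 = -66;  -328 − 66 = -394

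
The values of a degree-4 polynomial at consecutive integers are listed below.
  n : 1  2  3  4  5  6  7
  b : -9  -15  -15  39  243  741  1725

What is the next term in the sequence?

3435

First differences: -6  0  54  204  498  984
Second differences: 6  54  150  294  486
Third differences: 48  96  144  192
Fourth differences: 48  48  48
Constant fourth difference = 48, so extend:
192 + 48 = 240;  486 + 240 = 726;  984 + 726 = 1710;  1725 + 1710 = 3435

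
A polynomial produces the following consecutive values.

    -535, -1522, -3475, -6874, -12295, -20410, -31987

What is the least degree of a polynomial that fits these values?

-987, -1953, -3399, -5421, -8115, -11577
-966, -1446, -2022, -2694, -3462
-480, -576, -672, -768
-96, -96, -96
The fourth differences are constant, so the polynomial has degree 4.

4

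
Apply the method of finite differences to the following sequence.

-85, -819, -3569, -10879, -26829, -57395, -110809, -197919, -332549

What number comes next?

Δ: -734 , -2750 , -7310 , -15950 , -30566 , -53414 , -87110 , -134630
Δ²: -2016 , -4560 , -8640 , -14616 , -22848 , -33696 , -47520
Δ³: -2544 , -4080 , -5976 , -8232 , -10848 , -13824
Δ⁴: -1536 , -1896 , -2256 , -2616 , -2976
Δ⁵: -360 , -360 , -360 , -360
Fifth differences constant at -360.
-2976 − 360 = -3336;  -13824 − 3336 = -17160;  -47520 − 17160 = -64680;  -134630 − 64680 = -199310;  -332549 − 199310 = -531859

-531859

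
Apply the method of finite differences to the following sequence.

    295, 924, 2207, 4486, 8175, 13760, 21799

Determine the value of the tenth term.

67300

629, 1283, 2279, 3689, 5585, 8039
654, 996, 1410, 1896, 2454
342, 414, 486, 558
72, 72, 72
Constant fourth difference = 72, so extend:
558 + 72 = 630;  2454 + 630 = 3084;  8039 + 3084 = 11123;  21799 + 11123 = 32922
630 + 72 = 702;  3084 + 702 = 3786;  11123 + 3786 = 14909;  32922 + 14909 = 47831
702 + 72 = 774;  3786 + 774 = 4560;  14909 + 4560 = 19469;  47831 + 19469 = 67300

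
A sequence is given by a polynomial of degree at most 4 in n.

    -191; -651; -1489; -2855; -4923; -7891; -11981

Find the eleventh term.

First differences: -460, -838, -1366, -2068, -2968, -4090
Second differences: -378, -528, -702, -900, -1122
Third differences: -150, -174, -198, -222
Fourth differences: -24, -24, -24
Fourth differences constant at -24.
-222 − 24 = -246;  -1122 − 246 = -1368;  -4090 − 1368 = -5458;  -11981 − 5458 = -17439
-246 − 24 = -270;  -1368 − 270 = -1638;  -5458 − 1638 = -7096;  -17439 − 7096 = -24535
-270 − 24 = -294;  -1638 − 294 = -1932;  -7096 − 1932 = -9028;  -24535 − 9028 = -33563
-294 − 24 = -318;  -1932 − 318 = -2250;  -9028 − 2250 = -11278;  -33563 − 11278 = -44841

-44841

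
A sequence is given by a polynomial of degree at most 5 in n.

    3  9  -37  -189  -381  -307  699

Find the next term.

Δ: 6, -46, -152, -192, 74, 1006
Δ²: -52, -106, -40, 266, 932
Δ³: -54, 66, 306, 666
Δ⁴: 120, 240, 360
Δ⁵: 120, 120
Constant fifth difference = 120, so extend:
360 + 120 = 480;  666 + 480 = 1146;  932 + 1146 = 2078;  1006 + 2078 = 3084;  699 + 3084 = 3783

3783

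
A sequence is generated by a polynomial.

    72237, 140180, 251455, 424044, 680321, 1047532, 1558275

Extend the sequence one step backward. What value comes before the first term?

33556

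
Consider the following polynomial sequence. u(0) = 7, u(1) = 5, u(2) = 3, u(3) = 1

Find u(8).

-2  -2  -2
The first differences are constant (-2).
1 − 2 = -1
-1 − 2 = -3
-3 − 2 = -5
-5 − 2 = -7
-7 − 2 = -9

-9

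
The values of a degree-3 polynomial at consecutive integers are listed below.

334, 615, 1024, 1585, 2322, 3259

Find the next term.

Δ: 281, 409, 561, 737, 937
Δ²: 128, 152, 176, 200
Δ³: 24, 24, 24
The third differences are constant (24).
200 + 24 = 224;  937 + 224 = 1161;  3259 + 1161 = 4420

4420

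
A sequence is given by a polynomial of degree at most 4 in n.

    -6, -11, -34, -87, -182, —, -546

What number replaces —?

Using the first 5 terms:
Δ: -5, -23, -53, -95
Δ²: -18, -30, -42
Δ³: -12, -12
Constant third difference = -12.
Extend forward: -42 − 12 = -54;  -95 − 54 = -149;  -182 − 149 = -331

-331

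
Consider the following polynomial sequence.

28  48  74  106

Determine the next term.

144

First differences: 20, 26, 32
Second differences: 6, 6
Constant second difference = 6, so extend:
32 + 6 = 38;  106 + 38 = 144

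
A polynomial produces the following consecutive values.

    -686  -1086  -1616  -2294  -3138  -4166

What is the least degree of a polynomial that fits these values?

D1: -400, -530, -678, -844, -1028
D2: -130, -148, -166, -184
D3: -18, -18, -18
The third differences are constant, so the polynomial has degree 3.

3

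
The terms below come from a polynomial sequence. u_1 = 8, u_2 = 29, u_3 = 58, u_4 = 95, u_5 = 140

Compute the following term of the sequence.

First differences: 21, 29, 37, 45
Second differences: 8, 8, 8
Second differences constant at 8.
45 + 8 = 53;  140 + 53 = 193

193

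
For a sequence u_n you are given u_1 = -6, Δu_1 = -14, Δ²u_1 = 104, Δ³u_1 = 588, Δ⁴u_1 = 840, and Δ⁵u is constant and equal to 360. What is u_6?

11404

Build the table forward from the leading diagonal:
Fifth differences: 360  360  360  360  360  360
Fourth differences: 840  1200  1560  1920  2280  2640
Third differences: 588  1428  2628  4188  6108  8388
Second differences: 104  692  2120  4748  8936  15044
First differences: -14  90  782  2902  7650  16586
u: -6  -20  70  852  3754  11404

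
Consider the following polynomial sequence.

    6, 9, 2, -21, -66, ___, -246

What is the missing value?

-139

Using the first 5 terms:
3  -7  -23  -45
-10  -16  -22
-6  -6
Constant third difference = -6.
Extend forward: -22 − 6 = -28;  -45 − 28 = -73;  -66 − 73 = -139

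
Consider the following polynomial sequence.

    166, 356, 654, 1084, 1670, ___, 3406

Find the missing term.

2436

Using the first 5 terms:
Δ: 190, 298, 430, 586
Δ²: 108, 132, 156
Δ³: 24, 24
Constant third difference = 24.
Extend forward: 156 + 24 = 180;  586 + 180 = 766;  1670 + 766 = 2436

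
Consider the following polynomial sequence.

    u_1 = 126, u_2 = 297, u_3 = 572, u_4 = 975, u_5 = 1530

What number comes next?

D1: 171, 275, 403, 555
D2: 104, 128, 152
D3: 24, 24
Third differences constant at 24.
152 + 24 = 176;  555 + 176 = 731;  1530 + 731 = 2261

2261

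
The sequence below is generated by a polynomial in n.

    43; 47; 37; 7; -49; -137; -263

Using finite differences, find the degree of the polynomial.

4, -10, -30, -56, -88, -126
-14, -20, -26, -32, -38
-6, -6, -6, -6
The third differences are constant, so the polynomial has degree 3.

3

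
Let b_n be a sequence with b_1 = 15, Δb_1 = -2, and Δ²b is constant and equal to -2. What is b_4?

3

Build the table forward from the leading diagonal:
Second differences: -2  -2  -2  -2
First differences: -2  -4  -6  -8
b: 15  13  9  3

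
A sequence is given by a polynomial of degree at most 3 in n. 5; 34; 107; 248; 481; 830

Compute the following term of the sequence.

1319

29  73  141  233  349
44  68  92  116
24  24  24
Constant third difference = 24, so extend:
116 + 24 = 140;  349 + 140 = 489;  830 + 489 = 1319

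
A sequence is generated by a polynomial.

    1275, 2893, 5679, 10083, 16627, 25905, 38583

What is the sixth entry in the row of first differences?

D1: 1618, 2786, 4404, 6544, 9278, 12678
D2: 1168, 1618, 2140, 2734, 3400
D3: 450, 522, 594, 666
D4: 72, 72, 72

12678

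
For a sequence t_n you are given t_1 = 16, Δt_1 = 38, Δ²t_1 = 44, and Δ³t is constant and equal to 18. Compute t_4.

Build the table forward from the leading diagonal:
D3: 18  18  18  18
D2: 44  62  80  98
D1: 38  82  144  224
t: 16  54  136  280

280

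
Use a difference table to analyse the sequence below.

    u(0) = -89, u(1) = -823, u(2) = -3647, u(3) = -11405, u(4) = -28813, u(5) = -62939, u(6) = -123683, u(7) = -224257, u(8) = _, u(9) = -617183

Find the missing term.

-381665

Using the first 8 terms:
First differences: -734, -2824, -7758, -17408, -34126, -60744, -100574
Second differences: -2090, -4934, -9650, -16718, -26618, -39830
Third differences: -2844, -4716, -7068, -9900, -13212
Fourth differences: -1872, -2352, -2832, -3312
Fifth differences: -480, -480, -480
Constant fifth difference = -480.
Extend forward: -3312 − 480 = -3792;  -13212 − 3792 = -17004;  -39830 − 17004 = -56834;  -100574 − 56834 = -157408;  -224257 − 157408 = -381665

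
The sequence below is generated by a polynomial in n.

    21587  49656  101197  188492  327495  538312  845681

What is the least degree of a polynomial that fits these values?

5

28069, 51541, 87295, 139003, 210817, 307369
23472, 35754, 51708, 71814, 96552
12282, 15954, 20106, 24738
3672, 4152, 4632
480, 480
The fifth differences are constant, so the polynomial has degree 5.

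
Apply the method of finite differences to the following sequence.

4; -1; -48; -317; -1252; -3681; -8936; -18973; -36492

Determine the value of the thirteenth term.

First differences: -5, -47, -269, -935, -2429, -5255, -10037, -17519
Second differences: -42, -222, -666, -1494, -2826, -4782, -7482
Third differences: -180, -444, -828, -1332, -1956, -2700
Fourth differences: -264, -384, -504, -624, -744
Fifth differences: -120, -120, -120, -120
Constant fifth difference = -120, so extend:
-744 − 120 = -864;  -2700 − 864 = -3564;  -7482 − 3564 = -11046;  -17519 − 11046 = -28565;  -36492 − 28565 = -65057
-864 − 120 = -984;  -3564 − 984 = -4548;  -11046 − 4548 = -15594;  -28565 − 15594 = -44159;  -65057 − 44159 = -109216
-984 − 120 = -1104;  -4548 − 1104 = -5652;  -15594 − 5652 = -21246;  -44159 − 21246 = -65405;  -109216 − 65405 = -174621
-1104 − 120 = -1224;  -5652 − 1224 = -6876;  -21246 − 6876 = -28122;  -65405 − 28122 = -93527;  -174621 − 93527 = -268148

-268148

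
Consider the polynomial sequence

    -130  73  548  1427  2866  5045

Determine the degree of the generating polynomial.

4

D1: 203, 475, 879, 1439, 2179
D2: 272, 404, 560, 740
D3: 132, 156, 180
D4: 24, 24
The fourth differences are constant, so the polynomial has degree 4.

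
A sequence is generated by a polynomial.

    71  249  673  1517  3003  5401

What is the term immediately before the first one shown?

178, 424, 844, 1486, 2398
246, 420, 642, 912
174, 222, 270
48, 48
The fourth differences are constant at 48.
Work back: 174 − 48 = 126;  246 − 126 = 120;  178 − 120 = 58;  71 − 58 = 13

13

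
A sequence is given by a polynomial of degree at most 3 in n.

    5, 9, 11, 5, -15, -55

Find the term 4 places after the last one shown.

4, 2, -6, -20, -40
-2, -8, -14, -20
-6, -6, -6
Third differences constant at -6.
-20 − 6 = -26;  -40 − 26 = -66;  -55 − 66 = -121
-26 − 6 = -32;  -66 − 32 = -98;  -121 − 98 = -219
-32 − 6 = -38;  -98 − 38 = -136;  -219 − 136 = -355
-38 − 6 = -44;  -136 − 44 = -180;  -355 − 180 = -535

-535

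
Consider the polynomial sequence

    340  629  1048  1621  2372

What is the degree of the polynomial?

3

First differences: 289, 419, 573, 751
Second differences: 130, 154, 178
Third differences: 24, 24
The third differences are constant, so the polynomial has degree 3.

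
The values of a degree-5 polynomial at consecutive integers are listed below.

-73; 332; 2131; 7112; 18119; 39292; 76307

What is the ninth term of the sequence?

229687

D1: 405 , 1799 , 4981 , 11007 , 21173 , 37015
D2: 1394 , 3182 , 6026 , 10166 , 15842
D3: 1788 , 2844 , 4140 , 5676
D4: 1056 , 1296 , 1536
D5: 240 , 240
Fifth differences constant at 240.
1536 + 240 = 1776;  5676 + 1776 = 7452;  15842 + 7452 = 23294;  37015 + 23294 = 60309;  76307 + 60309 = 136616
1776 + 240 = 2016;  7452 + 2016 = 9468;  23294 + 9468 = 32762;  60309 + 32762 = 93071;  136616 + 93071 = 229687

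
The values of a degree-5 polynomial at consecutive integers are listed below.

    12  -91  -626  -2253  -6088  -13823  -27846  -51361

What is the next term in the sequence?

-103  -535  -1627  -3835  -7735  -14023  -23515
-432  -1092  -2208  -3900  -6288  -9492
-660  -1116  -1692  -2388  -3204
-456  -576  -696  -816
-120  -120  -120
Fifth differences constant at -120.
-816 − 120 = -936;  -3204 − 936 = -4140;  -9492 − 4140 = -13632;  -23515 − 13632 = -37147;  -51361 − 37147 = -88508

-88508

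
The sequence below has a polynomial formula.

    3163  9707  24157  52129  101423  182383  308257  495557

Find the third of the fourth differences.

2904

D1: 6544, 14450, 27972, 49294, 80960, 125874, 187300
D2: 7906, 13522, 21322, 31666, 44914, 61426
D3: 5616, 7800, 10344, 13248, 16512
D4: 2184, 2544, 2904, 3264
D5: 360, 360, 360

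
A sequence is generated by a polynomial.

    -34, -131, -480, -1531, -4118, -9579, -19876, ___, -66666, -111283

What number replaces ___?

Using the first 7 terms:
D1: -97, -349, -1051, -2587, -5461, -10297
D2: -252, -702, -1536, -2874, -4836
D3: -450, -834, -1338, -1962
D4: -384, -504, -624
D5: -120, -120
Constant fifth difference = -120.
Extend forward: -624 − 120 = -744;  -1962 − 744 = -2706;  -4836 − 2706 = -7542;  -10297 − 7542 = -17839;  -19876 − 17839 = -37715

-37715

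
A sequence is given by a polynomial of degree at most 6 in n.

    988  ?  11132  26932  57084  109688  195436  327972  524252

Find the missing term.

3816

Using the last 7 terms:
Δ: 15800, 30152, 52604, 85748, 132536, 196280
Δ²: 14352, 22452, 33144, 46788, 63744
Δ³: 8100, 10692, 13644, 16956
Δ⁴: 2592, 2952, 3312
Δ⁵: 360, 360
Constant fifth difference = 360.
Extend backward: 2592 − 360 = 2232;  8100 − 2232 = 5868;  14352 − 5868 = 8484;  15800 − 8484 = 7316;  11132 − 7316 = 3816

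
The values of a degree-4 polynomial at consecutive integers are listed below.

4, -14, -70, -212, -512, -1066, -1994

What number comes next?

-3440

D1: -18, -56, -142, -300, -554, -928
D2: -38, -86, -158, -254, -374
D3: -48, -72, -96, -120
D4: -24, -24, -24
The fourth differences are constant (-24).
-120 − 24 = -144;  -374 − 144 = -518;  -928 − 518 = -1446;  -1994 − 1446 = -3440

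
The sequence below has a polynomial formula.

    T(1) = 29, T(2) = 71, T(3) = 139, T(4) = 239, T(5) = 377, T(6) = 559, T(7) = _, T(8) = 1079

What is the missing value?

791

Using the first 6 terms:
42  68  100  138  182
26  32  38  44
6  6  6
Constant third difference = 6.
Extend forward: 44 + 6 = 50;  182 + 50 = 232;  559 + 232 = 791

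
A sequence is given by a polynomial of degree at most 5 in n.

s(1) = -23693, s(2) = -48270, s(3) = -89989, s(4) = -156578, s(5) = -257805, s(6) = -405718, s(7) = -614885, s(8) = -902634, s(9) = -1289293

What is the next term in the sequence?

-1798430

-24577 , -41719 , -66589 , -101227 , -147913 , -209167 , -287749 , -386659
-17142 , -24870 , -34638 , -46686 , -61254 , -78582 , -98910
-7728 , -9768 , -12048 , -14568 , -17328 , -20328
-2040 , -2280 , -2520 , -2760 , -3000
-240 , -240 , -240 , -240
Constant fifth difference = -240, so extend:
-3000 − 240 = -3240;  -20328 − 3240 = -23568;  -98910 − 23568 = -122478;  -386659 − 122478 = -509137;  -1289293 − 509137 = -1798430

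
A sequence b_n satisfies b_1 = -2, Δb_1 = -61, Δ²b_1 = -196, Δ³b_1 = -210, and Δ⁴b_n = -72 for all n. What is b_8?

-14415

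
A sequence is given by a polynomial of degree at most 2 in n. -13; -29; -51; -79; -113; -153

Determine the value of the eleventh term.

-443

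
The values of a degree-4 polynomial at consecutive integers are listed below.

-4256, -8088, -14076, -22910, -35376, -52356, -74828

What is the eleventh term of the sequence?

-3832, -5988, -8834, -12466, -16980, -22472
-2156, -2846, -3632, -4514, -5492
-690, -786, -882, -978
-96, -96, -96
The fourth differences are constant (-96).
-978 − 96 = -1074;  -5492 − 1074 = -6566;  -22472 − 6566 = -29038;  -74828 − 29038 = -103866
-1074 − 96 = -1170;  -6566 − 1170 = -7736;  -29038 − 7736 = -36774;  -103866 − 36774 = -140640
-1170 − 96 = -1266;  -7736 − 1266 = -9002;  -36774 − 9002 = -45776;  -140640 − 45776 = -186416
-1266 − 96 = -1362;  -9002 − 1362 = -10364;  -45776 − 10364 = -56140;  -186416 − 56140 = -242556

-242556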